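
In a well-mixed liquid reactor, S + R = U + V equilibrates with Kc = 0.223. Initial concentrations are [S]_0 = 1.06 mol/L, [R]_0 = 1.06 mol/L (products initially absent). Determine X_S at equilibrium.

X = 0.321

Let X = conversion of S; extent ξ = 1.06·X mol/L.
Concentrations: [S] = 1.06 − 1.06X; [R] = 1.06 − 1.06X; [U] = 1.06X; [V] = 1.06X.
Kc = [U] [V] / ([S] [R]).
Setting equal to 0.223 and solving for X on (0,1) gives X = 0.321.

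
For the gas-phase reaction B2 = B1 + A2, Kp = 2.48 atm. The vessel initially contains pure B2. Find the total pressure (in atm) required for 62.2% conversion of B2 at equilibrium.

Let X = conversion of B2 (basis 1 mol B2); extent of reaction ξ = X.
Species balance: n_B2 = 1 − X; n_B1 = X; n_A2 = X.
Summing: n_T = 1 + X.
Kp = p_B1 p_A2 / (p_B2) with p_i = (n_i/n_T)·P.
At X = 0.622: the mole-fraction product g(X) = Π y_i^ν_i = 0.631. Since Kp = g(X)·P^{1}, P = (Kp/g)^(1/1) = (2.48/0.631)^(1/1) = 3.93 atm.

P = 3.93 atm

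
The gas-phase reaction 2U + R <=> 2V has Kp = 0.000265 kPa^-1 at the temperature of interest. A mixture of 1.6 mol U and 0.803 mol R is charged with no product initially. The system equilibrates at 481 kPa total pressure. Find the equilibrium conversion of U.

X = 0.163

Take 1.6 mol U as basis and let X be its fractional conversion, so ξ = 0.8X.
Mole table: n_U = 1.6 − 1.6X; n_R = 0.803 − 0.8X; n_V = 1.6X.
Total moles n_T = 2.4 − 0.8X.
y_i = n_i/n_T, p_i = y_i·P. Kp = p_V^2 / (p_U^2 p_R).
This yields a degree-3 equation in X; solving on (0,1), X = 0.163.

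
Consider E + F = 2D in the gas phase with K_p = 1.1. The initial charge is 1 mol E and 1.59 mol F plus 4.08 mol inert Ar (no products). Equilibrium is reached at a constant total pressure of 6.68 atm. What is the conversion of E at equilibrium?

Let X = conversion of E (basis 1 mol E); extent of reaction ξ = X.
At extent ξ: n_E = 1 − X; n_F = 1.59 − X; n_D = 2X; n_I = 4.08 (inert).
n_T stays at 6.67 (no change in mole number).
Mole fractions y_i = n_i/n_T; K_p = p_D^2 / (p_E p_F) with p_i = y_i·P.
Equating to 1.1 and solving on 0 < X < 1: X = 0.428.

X = 0.428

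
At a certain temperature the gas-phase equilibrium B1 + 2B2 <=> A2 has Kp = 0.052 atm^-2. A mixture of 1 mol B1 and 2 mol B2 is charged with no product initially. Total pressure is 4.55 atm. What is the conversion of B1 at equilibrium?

Take 1 mol B1 as basis and let X be its fractional conversion, so ξ = X.
At extent ξ: n_B1 = 1 − X; n_B2 = 2 − 2X; n_A2 = X.
Total moles n_T = 3 − 2X.
Mole fractions y_i = n_i/n_T; Kp = p_A2 / (p_B1 p_B2^2) with p_i = y_i·P.
Substituting and setting equal to 0.052 atm^-2 gives a polynomial in X; the root in (0,1) is X = 0.274.

X = 0.274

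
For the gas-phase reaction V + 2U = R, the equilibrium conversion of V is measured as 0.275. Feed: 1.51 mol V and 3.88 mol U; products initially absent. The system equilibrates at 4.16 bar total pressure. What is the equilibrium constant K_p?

Basis: 1.51 mol V initially; let X = conversion of V. Extent ξ = 1.51X.
Mole table: n_V = 1.51 − 1.51X; n_U = 3.88 − 3.02X; n_R = 1.51X.
Summing: n_T = 5.39 − 3.02X.
At X = 0.275: n_V = 1.09, n_U = 3.05, n_R = 0.415, n_T = 4.56.
p_i = (n_i/n_T)·P. K_p = p_R / (p_V p_U^2) = 0.049 bar^-2.

K_p = 0.049 bar^-2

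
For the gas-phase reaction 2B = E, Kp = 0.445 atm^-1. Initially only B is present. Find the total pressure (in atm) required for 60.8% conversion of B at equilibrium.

Take 1 mol B as basis and let X be its fractional conversion, so ξ = 0.5X.
Mole table: n_B = 1 − X; n_E = 0.5X.
Summing: n_T = 1 − 0.5X.
Kp = p_E / (p_B^2) with p_i = (n_i/n_T)·P.
At X = 0.608: the mole-fraction product g(X) = Π y_i^ν_i = 1.377. Since Kp = g(X)·P^{-1}, P = (g/Kp)^(1/1) = (1.377/0.445)^(1/1) = 3.09 atm.

P = 3.09 atm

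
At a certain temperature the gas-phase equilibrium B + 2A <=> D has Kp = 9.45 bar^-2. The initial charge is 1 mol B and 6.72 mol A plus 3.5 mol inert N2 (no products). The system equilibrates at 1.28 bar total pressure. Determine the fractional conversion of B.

X = 0.814

Let X = conversion of B (basis 1 mol B); extent of reaction ξ = X.
At extent ξ: n_B = 1 − X; n_A = 6.72 − 2X; n_D = X; n_I = 3.5 (inert).
n_T = Σnᵢ = 11.2 − 2X.
With p_i = (n_i/n_T)P, Kp = p_D / (p_B p_A^2).
Equating to 9.45 bar^-2 and solving on 0 < X < 1: X = 0.814.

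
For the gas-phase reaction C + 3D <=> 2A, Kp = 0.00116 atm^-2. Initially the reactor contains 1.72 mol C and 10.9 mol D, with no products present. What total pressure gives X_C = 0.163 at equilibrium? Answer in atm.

P = 5.19 atm

Take 1.72 mol C as basis and let X be its fractional conversion, so ξ = 1.72X.
Mole table: n_C = 1.72 − 1.72X; n_D = 10.9 − 5.16X; n_A = 3.44X.
n_T = Σnᵢ = 12.6 − 3.44X.
Kp = p_A^2 / (p_C p_D^3) with p_i = (n_i/n_T)·P.
At X = 0.163: the mole-fraction product g(X) = Π y_i^ν_i = 0.03121. Since Kp = g(X)·P^{-2}, P = (g/Kp)^(1/2) = (0.03121/0.00116)^(1/2) = 5.19 atm.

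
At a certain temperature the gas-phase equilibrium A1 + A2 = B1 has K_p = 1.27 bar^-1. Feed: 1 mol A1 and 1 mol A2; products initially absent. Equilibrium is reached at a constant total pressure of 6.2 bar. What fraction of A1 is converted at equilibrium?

X = 0.664

Basis: 1 mol A1 initially; let X = conversion of A1. Extent ξ = X.
Moles: n_A1 = 1 − X; n_A2 = 1 − X; n_B1 = X.
n_T = Σnᵢ = 2 − X.
With p_i = (n_i/n_T)P, K_p = p_B1 / (p_A1 p_A2).
This yields a degree-2 equation in X; solving on (0,1), X = 0.664.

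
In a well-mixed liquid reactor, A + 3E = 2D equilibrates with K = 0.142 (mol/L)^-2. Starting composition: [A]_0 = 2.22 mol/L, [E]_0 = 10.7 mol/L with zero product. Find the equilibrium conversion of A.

Let X = conversion of A; extent ξ = 2.22·X mol/L.
Concentrations: [A] = 2.22 − 2.22X; [E] = 10.7 − 6.66X; [D] = 4.44X.
K = [D]^2 / ([A] [E]^3).
Solving K = 0.142 for X ∈ (0,1): X = 0.777.

X = 0.777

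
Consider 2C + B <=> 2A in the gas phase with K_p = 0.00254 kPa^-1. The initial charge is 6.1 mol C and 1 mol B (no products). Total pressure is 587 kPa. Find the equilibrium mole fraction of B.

y_B = 0.052

Let X = conversion of B (basis 1 mol B); extent of reaction ξ = X.
Moles: n_C = 6.1 − 2X; n_B = 1 − X; n_A = 2X.
Total moles n_T = 7.1 − X.
y_i = n_i/n_T, p_i = y_i·P. K_p = p_A^2 / (p_C^2 p_B).
Substituting and setting equal to 0.00254 kPa^-1 gives a polynomial in X; the root in (0,1) is X = 0.665.
Then n_B = 0.335, n_T = 6.44, so y_B = 0.052.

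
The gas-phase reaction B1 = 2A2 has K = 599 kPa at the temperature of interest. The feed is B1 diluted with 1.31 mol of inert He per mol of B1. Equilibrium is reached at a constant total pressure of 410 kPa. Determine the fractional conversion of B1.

X = 0.630

Take 1 mol B1 as basis and let X be its fractional conversion, so ξ = X.
Moles: n_B1 = 1 − X; n_A2 = 2X; n_I = 1.31 (inert).
n_T = Σnᵢ = 2.31 + X.
Mole fractions y_i = n_i/n_T; K = p_A2^2 / (p_B1) with p_i = y_i·P.
Setting this equal to 599 kPa and taking the physical root (0 < X < 1) gives X = 0.630.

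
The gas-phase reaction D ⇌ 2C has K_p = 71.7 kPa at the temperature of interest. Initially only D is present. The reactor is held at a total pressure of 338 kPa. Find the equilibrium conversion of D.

Let X = conversion of D (basis 1 mol D); extent of reaction ξ = X.
At extent ξ: n_D = 1 − X; n_C = 2X.
Summing: n_T = 1 + X.
y_i = n_i/n_T, p_i = y_i·P. K_p = p_C^2 / (p_D).
Equating to 71.7 kPa and solving on 0 < X < 1: X = 0.224.

X = 0.224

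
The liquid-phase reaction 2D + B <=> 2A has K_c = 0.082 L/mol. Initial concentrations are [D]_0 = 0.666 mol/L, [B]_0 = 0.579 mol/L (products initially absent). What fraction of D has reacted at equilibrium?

Let X = conversion of D; extent ξ = 0.666X/2 mol/L.
Concentrations: [D] = 0.666 − 0.666X; [B] = 0.579 − 0.333X; [A] = 0.666X.
K_c = [A]^2 / ([D]^2 [B]).
Setting equal to 0.082 and solving for X on (0,1) gives X = 0.171.

X = 0.171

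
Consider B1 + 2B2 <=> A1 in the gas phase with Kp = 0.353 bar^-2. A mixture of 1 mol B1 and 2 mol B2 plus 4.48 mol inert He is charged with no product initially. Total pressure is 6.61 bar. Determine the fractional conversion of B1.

Let X = conversion of B1 (basis 1 mol B1); extent of reaction ξ = X.
Species balance: n_B1 = 1 − X; n_B2 = 2 − 2X; n_A1 = X; n_I = 4.48 (inert).
Summing: n_T = 7.48 − 2X.
Mole fractions y_i = n_i/n_T; Kp = p_A1 / (p_B1 p_B2^2) with p_i = y_i·P.
Setting this equal to 0.353 bar^-2 and taking the physical root (0 < X < 1) gives X = 0.358.

X = 0.358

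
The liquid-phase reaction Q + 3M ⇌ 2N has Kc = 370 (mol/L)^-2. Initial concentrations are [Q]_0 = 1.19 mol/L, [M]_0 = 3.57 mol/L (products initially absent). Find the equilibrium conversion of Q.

X = 0.878

Let X = conversion of Q; extent ξ = 1.19·X mol/L.
Concentrations: [Q] = 1.19 − 1.19X; [M] = 3.57 − 3.57X; [N] = 2.38X.
Kc = [N]^2 / ([Q] [M]^3).
Solving Kc = 370 for X ∈ (0,1): X = 0.878.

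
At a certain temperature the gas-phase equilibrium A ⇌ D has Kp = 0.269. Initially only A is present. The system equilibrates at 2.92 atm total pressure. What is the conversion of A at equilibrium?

X = 0.212

Basis: 1 mol A initially; let X = conversion of A. Extent ξ = X.
At extent ξ: n_A = 1 − X; n_D = X.
Since Δν = 0, n_T = 1 throughout.
Mole fractions y_i = n_i/n_T; Kp = p_D / (p_A) with p_i = y_i·P.
This yields a degree-1 equation in X; solving on (0,1), X = 0.212.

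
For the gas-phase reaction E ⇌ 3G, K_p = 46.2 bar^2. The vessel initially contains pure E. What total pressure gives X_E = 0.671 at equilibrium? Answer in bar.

Take 1 mol E as basis and let X be its fractional conversion, so ξ = X.
Moles: n_E = 1 − X; n_G = 3X.
n_T = Σnᵢ = 1 + 2X.
K_p = p_G^3 / (p_E) with p_i = (n_i/n_T)·P.
At X = 0.671: the mole-fraction product g(X) = Π y_i^ν_i = 4.52. Since K_p = g(X)·P^{2}, P = (K_p/g)^(1/2) = (46.2/4.52)^(1/2) = 3.2 bar.

P = 3.2 bar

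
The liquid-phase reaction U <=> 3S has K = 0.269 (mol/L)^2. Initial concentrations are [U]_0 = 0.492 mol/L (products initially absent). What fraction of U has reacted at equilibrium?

Let X = conversion of U; extent ξ = 0.492·X mol/L.
Concentrations: [U] = 0.492 − 0.492X; [S] = 1.48X.
K = [S]^3 / ([U]).
Setting equal to 0.269 and solving for X on (0,1) gives X = 0.306.

X = 0.306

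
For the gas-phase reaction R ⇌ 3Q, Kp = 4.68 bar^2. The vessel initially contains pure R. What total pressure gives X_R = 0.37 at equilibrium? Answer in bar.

P = 2.55 bar

Basis: 1 mol R initially; let X = conversion of R. Extent ξ = X.
Moles: n_R = 1 − X; n_Q = 3X.
Total moles n_T = 1 + 2X.
Kp = p_Q^3 / (p_R) with p_i = (n_i/n_T)·P.
At X = 0.37: the mole-fraction product g(X) = Π y_i^ν_i = 0.717. Since Kp = g(X)·P^{2}, P = (Kp/g)^(1/2) = (4.68/0.717)^(1/2) = 2.55 bar.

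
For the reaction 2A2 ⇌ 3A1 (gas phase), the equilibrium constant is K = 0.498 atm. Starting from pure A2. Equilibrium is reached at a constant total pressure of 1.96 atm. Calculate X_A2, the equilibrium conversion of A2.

X = 0.338

Basis: 1 mol A2 initially; let X = conversion of A2. Extent ξ = 0.5X.
At extent ξ: n_A2 = 1 − X; n_A1 = 1.5X.
Total moles n_T = 1 + 0.5X.
y_i = n_i/n_T, p_i = y_i·P. K = p_A1^3 / (p_A2^2).
This yields a degree-3 equation in X; solving on (0,1), X = 0.338.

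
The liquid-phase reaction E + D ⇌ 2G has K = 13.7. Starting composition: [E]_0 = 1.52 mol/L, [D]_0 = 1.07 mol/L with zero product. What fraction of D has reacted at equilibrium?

X = 0.753

Let X = conversion of D; extent ξ = 1.07·X mol/L.
Concentrations: [E] = 1.52 − 1.07X; [D] = 1.07 − 1.07X; [G] = 2.14X.
K = [G]^2 / ([E] [D]).
This equals 13.7 at X = 0.753 (the root in 0 < X < 1).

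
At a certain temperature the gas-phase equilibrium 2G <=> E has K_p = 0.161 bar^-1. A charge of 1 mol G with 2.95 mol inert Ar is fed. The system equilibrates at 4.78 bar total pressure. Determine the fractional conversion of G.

Take 1 mol G as basis and let X be its fractional conversion, so ξ = 0.5X.
Mole table: n_G = 1 − X; n_E = 0.5X; n_I = 2.95 (inert).
n_T = Σnᵢ = 3.95 − 0.5X.
With p_i = (n_i/n_T)P, K_p = p_E / (p_G^2).
Setting this equal to 0.161 bar^-1 and taking the physical root (0 < X < 1) gives X = 0.235.

X = 0.235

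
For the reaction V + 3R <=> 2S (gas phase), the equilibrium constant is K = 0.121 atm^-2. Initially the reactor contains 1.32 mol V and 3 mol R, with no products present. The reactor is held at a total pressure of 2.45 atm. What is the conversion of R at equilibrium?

Basis: 3 mol R initially; let X = conversion of R. Extent ξ = X.
At extent ξ: n_V = 1.32 − X; n_R = 3 − 3X; n_S = 2X.
n_T = Σnᵢ = 4.32 − 2X.
With p_i = (n_i/n_T)P, K = p_S^2 / (p_V p_R^3).
Substituting and setting equal to 0.121 atm^-2 gives a polynomial in X; the root in (0,1) is X = 0.330.

X = 0.330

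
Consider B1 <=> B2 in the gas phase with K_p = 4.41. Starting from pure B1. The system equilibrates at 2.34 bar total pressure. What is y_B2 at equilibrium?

y_B2 = 0.815

Let X = conversion of B1 (basis 1 mol B1); extent of reaction ξ = X.
Mole table: n_B1 = 1 − X; n_B2 = X.
Total moles n_T = 1 (Δν = 0, constant).
With p_i = (n_i/n_T)P, K_p = p_B2 / (p_B1).
This yields a degree-1 equation in X; solving on (0,1), X = 0.815.
Then n_B2 = 0.815, n_T = 1, so y_B2 = 0.815.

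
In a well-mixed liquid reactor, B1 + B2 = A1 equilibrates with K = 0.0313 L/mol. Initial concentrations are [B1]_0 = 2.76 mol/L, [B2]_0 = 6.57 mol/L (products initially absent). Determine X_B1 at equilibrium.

X = 0.161

Let X = conversion of B1; extent ξ = 2.76·X mol/L.
Concentrations: [B1] = 2.76 − 2.76X; [B2] = 6.57 − 2.76X; [A1] = 2.76X.
K = [A1] / ([B1] [B2]).
This equals 0.0313 at X = 0.161 (the root in 0 < X < 1).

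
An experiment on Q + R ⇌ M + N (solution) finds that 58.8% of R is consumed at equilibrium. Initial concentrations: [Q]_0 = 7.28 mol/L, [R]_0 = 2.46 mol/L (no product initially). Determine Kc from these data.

Let X = conversion of R.
Concentrations: [Q] = 7.28 − 2.46X; [R] = 2.46 − 2.46X; [M] = 2.46X; [N] = 2.46X.
At X = 0.588: [Q] = 5.83, [R] = 1.01, [M] = 1.45, [N] = 1.45.
Kc = [M] [N] / ([Q] [R]) = 0.354.

Kc = 0.354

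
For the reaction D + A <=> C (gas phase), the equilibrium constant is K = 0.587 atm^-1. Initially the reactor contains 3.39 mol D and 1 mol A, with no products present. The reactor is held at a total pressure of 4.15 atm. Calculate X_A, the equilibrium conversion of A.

X = 0.641

Basis: 1 mol A initially; let X = conversion of A. Extent ξ = X.
At extent ξ: n_D = 3.39 − X; n_A = 1 − X; n_C = X.
n_T = Σnᵢ = 4.39 − X.
Mole fractions y_i = n_i/n_T; K = p_C / (p_D p_A) with p_i = y_i·P.
Setting this equal to 0.587 atm^-1 and taking the physical root (0 < X < 1) gives X = 0.641.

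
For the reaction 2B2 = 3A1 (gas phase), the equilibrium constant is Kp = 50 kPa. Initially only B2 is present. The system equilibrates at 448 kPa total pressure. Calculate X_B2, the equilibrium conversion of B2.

Take 1 mol B2 as basis and let X be its fractional conversion, so ξ = 0.5X.
Mole table: n_B2 = 1 − X; n_A1 = 1.5X.
n_T = Σnᵢ = 1 + 0.5X.
With p_i = (n_i/n_T)P, Kp = p_A1^3 / (p_B2^2).
Setting this equal to 50 kPa and taking the physical root (0 < X < 1) gives X = 0.271.

X = 0.271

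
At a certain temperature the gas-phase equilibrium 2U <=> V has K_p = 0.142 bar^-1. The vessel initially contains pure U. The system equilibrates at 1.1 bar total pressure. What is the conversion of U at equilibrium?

X = 0.215

Basis: 1 mol U initially; let X = conversion of U. Extent ξ = 0.5X.
Species balance: n_U = 1 − X; n_V = 0.5X.
Total moles n_T = 1 − 0.5X.
y_i = n_i/n_T, p_i = y_i·P. K_p = p_V / (p_U^2).
This yields a degree-2 equation in X; solving on (0,1), X = 0.215.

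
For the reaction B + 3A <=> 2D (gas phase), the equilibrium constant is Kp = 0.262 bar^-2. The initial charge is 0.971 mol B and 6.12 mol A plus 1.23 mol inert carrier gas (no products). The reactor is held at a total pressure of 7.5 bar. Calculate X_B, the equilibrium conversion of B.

X = 0.835

Basis: 0.971 mol B initially; let X = conversion of B. Extent ξ = 0.971X.
Mole table: n_B = 0.971 − 0.971X; n_A = 6.12 − 2.91X; n_D = 1.94X; n_I = 1.23 (inert).
n_T = Σnᵢ = 8.32 − 1.94X.
y_i = n_i/n_T, p_i = y_i·P. Kp = p_D^2 / (p_B p_A^3).
Substituting and setting equal to 0.262 bar^-2 gives a polynomial in X; the root in (0,1) is X = 0.835.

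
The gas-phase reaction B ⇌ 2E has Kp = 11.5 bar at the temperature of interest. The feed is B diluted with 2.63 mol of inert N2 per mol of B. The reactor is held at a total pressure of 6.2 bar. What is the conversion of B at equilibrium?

Take 1 mol B as basis and let X be its fractional conversion, so ξ = X.
At extent ξ: n_B = 1 − X; n_E = 2X; n_I = 2.63 (inert).
n_T = Σnᵢ = 3.63 + X.
Mole fractions y_i = n_i/n_T; Kp = p_E^2 / (p_B) with p_i = y_i·P.
This yields a degree-2 equation in X; solving on (0,1), X = 0.734.

X = 0.734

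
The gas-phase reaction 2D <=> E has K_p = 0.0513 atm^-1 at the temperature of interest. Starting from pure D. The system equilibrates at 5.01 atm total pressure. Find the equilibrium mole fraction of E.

y_E = 0.175

Basis: 1 mol D initially; let X = conversion of D. Extent ξ = 0.5X.
Mole table: n_D = 1 − X; n_E = 0.5X.
Total moles n_T = 1 − 0.5X.
With p_i = (n_i/n_T)P, K_p = p_E / (p_D^2).
Substituting and setting equal to 0.0513 atm^-1 gives a polynomial in X; the root in (0,1) is X = 0.298.
Then n_E = 0.149, n_T = 0.851, so y_E = 0.175.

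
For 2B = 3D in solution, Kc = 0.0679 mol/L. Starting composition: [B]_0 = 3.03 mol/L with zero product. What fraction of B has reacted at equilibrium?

Let X = conversion of B; extent ξ = 3.03X/2 mol/L.
Concentrations: [B] = 3.03 − 3.03X; [D] = 4.54X.
Kc = [D]^3 / ([B]^2).
Equating to 0.0679 mol/L: the physical root is X = 0.166.

X = 0.166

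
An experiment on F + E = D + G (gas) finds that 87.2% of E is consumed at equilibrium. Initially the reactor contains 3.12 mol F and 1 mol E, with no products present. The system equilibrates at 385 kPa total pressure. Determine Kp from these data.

Take 1 mol E as basis and let X be its fractional conversion, so ξ = X.
Species balance: n_F = 3.12 − X; n_E = 1 − X; n_D = X; n_G = X.
n_T stays at 4.12 (no change in mole number).
At X = 0.872: n_F = 2.25, n_E = 0.128, n_D = 0.872, n_G = 0.872, n_T = 4.12.
p_i = (n_i/n_T)·P. Kp = p_D p_G / (p_F p_E) = 2.64.

Kp = 2.64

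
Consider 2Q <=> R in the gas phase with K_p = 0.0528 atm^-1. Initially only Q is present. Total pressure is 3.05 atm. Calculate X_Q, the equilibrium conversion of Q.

X = 0.220

Let X = conversion of Q (basis 1 mol Q); extent of reaction ξ = 0.5X.
Moles: n_Q = 1 − X; n_R = 0.5X.
Total moles n_T = 1 − 0.5X.
Mole fractions y_i = n_i/n_T; K_p = p_R / (p_Q^2) with p_i = y_i·P.
This yields a degree-2 equation in X; solving on (0,1), X = 0.220.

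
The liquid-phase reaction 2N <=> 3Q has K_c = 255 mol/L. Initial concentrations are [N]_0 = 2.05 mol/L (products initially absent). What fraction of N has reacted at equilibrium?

Let X = conversion of N; extent ξ = 2.05X/2 mol/L.
Concentrations: [N] = 2.05 − 2.05X; [Q] = 3.07X.
K_c = [Q]^3 / ([N]^2).
This equals 255 at X = 0.867 (the root in 0 < X < 1).

X = 0.867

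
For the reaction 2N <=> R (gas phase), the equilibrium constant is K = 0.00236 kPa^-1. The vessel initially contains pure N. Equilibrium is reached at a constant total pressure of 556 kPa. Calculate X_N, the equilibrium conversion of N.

Basis: 1 mol N initially; let X = conversion of N. Extent ξ = 0.5X.
Moles: n_N = 1 − X; n_R = 0.5X.
Summing: n_T = 1 − 0.5X.
y_i = n_i/n_T, p_i = y_i·P. K = p_R / (p_N^2).
Equating to 0.00236 kPa^-1 and solving on 0 < X < 1: X = 0.600.

X = 0.600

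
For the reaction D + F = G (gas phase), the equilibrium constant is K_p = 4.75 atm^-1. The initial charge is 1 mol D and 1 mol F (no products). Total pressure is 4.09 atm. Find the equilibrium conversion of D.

X = 0.779

Basis: 1 mol D initially; let X = conversion of D. Extent ξ = X.
Moles: n_D = 1 − X; n_F = 1 − X; n_G = X.
Total moles n_T = 2 − X.
Mole fractions y_i = n_i/n_T; K_p = p_G / (p_D p_F) with p_i = y_i·P.
Substituting and setting equal to 4.75 atm^-1 gives a polynomial in X; the root in (0,1) is X = 0.779.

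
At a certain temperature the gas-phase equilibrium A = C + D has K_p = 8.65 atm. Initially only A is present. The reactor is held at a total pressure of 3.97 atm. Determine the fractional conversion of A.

Let X = conversion of A (basis 1 mol A); extent of reaction ξ = X.
At extent ξ: n_A = 1 − X; n_C = X; n_D = X.
Summing: n_T = 1 + X.
Mole fractions y_i = n_i/n_T; K_p = p_C p_D / (p_A) with p_i = y_i·P.
Setting this equal to 8.65 atm and taking the physical root (0 < X < 1) gives X = 0.828.

X = 0.828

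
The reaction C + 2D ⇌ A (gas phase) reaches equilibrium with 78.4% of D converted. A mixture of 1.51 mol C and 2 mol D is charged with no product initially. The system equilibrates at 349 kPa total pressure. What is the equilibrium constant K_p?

Basis: 2 mol D initially; let X = conversion of D. Extent ξ = X.
Mole table: n_C = 1.51 − X; n_D = 2 − 2X; n_A = X.
n_T = Σnᵢ = 3.51 − 2X.
At X = 0.784: n_C = 0.726, n_D = 0.432, n_A = 0.784, n_T = 1.94.
p_i = (n_i/n_T)·P. K_p = p_A / (p_C p_D^2) = 0.000179 kPa^-2.

K_p = 0.000179 kPa^-2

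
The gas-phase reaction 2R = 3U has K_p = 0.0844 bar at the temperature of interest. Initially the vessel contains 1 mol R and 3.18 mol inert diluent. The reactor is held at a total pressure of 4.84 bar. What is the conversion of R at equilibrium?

Let X = conversion of R (basis 1 mol R); extent of reaction ξ = 0.5X.
Moles: n_R = 1 − X; n_U = 1.5X; n_I = 3.18 (inert).
n_T = Σnᵢ = 4.18 + 0.5X.
Mole fractions y_i = n_i/n_T; K_p = p_U^3 / (p_R^2) with p_i = y_i·P.
Setting this equal to 0.0844 bar and taking the physical root (0 < X < 1) gives X = 0.235.

X = 0.235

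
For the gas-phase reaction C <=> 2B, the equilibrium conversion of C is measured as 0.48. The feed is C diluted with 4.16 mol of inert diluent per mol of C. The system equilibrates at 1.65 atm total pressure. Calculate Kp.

Basis: 1 mol C initially; let X = conversion of C. Extent ξ = X.
Moles: n_C = 1 − X; n_B = 2X; n_I = 4.16 (inert).
n_T = Σnᵢ = 5.16 + X.
At X = 0.48: n_C = 0.52, n_B = 0.96, n_T = 5.64.
p_i = (n_i/n_T)·P. Kp = p_B^2 / (p_C) = 0.518 atm.

Kp = 0.518 atm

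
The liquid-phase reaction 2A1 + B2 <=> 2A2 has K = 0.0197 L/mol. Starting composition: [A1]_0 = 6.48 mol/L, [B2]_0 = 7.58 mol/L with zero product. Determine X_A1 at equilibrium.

Let X = conversion of A1; extent ξ = 6.48X/2 mol/L.
Concentrations: [A1] = 6.48 − 6.48X; [B2] = 7.58 − 3.24X; [A2] = 6.48X.
K = [A2]^2 / ([A1]^2 [B2]).
This equals 0.0197 at X = 0.267 (the root in 0 < X < 1).

X = 0.267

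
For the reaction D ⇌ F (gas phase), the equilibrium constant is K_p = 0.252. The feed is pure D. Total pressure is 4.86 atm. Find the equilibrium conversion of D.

Take 1 mol D as basis and let X be its fractional conversion, so ξ = X.
At extent ξ: n_D = 1 − X; n_F = X.
Since Δν = 0, n_T = 1 throughout.
y_i = n_i/n_T, p_i = y_i·P. K_p = p_F / (p_D).
Setting this equal to 0.252 and taking the physical root (0 < X < 1) gives X = 0.201.

X = 0.201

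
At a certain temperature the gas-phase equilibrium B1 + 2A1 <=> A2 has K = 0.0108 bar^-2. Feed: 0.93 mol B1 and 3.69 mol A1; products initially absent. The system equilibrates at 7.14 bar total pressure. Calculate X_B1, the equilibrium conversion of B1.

Take 0.93 mol B1 as basis and let X be its fractional conversion, so ξ = 0.93X.
Mole table: n_B1 = 0.93 − 0.93X; n_A1 = 3.69 − 1.86X; n_A2 = 0.93X.
n_T = Σnᵢ = 4.62 − 1.86X.
Mole fractions y_i = n_i/n_T; K = p_A2 / (p_B1 p_A1^2) with p_i = y_i·P.
Substituting and setting equal to 0.0108 bar^-2 gives a polynomial in X; the root in (0,1) is X = 0.249.

X = 0.249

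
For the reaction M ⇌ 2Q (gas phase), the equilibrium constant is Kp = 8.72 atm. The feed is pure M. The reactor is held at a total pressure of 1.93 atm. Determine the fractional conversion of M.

X = 0.728

Basis: 1 mol M initially; let X = conversion of M. Extent ξ = X.
Species balance: n_M = 1 − X; n_Q = 2X.
Summing: n_T = 1 + X.
With p_i = (n_i/n_T)P, Kp = p_Q^2 / (p_M).
Equating to 8.72 atm and solving on 0 < X < 1: X = 0.728.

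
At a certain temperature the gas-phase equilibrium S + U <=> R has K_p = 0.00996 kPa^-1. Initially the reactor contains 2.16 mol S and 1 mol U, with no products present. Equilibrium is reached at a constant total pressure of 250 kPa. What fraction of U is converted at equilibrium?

Basis: 1 mol U initially; let X = conversion of U. Extent ξ = X.
At extent ξ: n_S = 2.16 − X; n_U = 1 − X; n_R = X.
Total moles n_T = 3.16 − X.
y_i = n_i/n_T, p_i = y_i·P. K_p = p_R / (p_S p_U).
Substituting and setting equal to 0.00996 kPa^-1 gives a polynomial in X; the root in (0,1) is X = 0.603.

X = 0.603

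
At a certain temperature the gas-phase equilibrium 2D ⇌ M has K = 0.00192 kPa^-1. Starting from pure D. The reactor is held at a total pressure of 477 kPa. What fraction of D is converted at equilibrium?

Take 1 mol D as basis and let X be its fractional conversion, so ξ = 0.5X.
Moles: n_D = 1 − X; n_M = 0.5X.
n_T = Σnᵢ = 1 − 0.5X.
With p_i = (n_i/n_T)P, K = p_M / (p_D^2).
Substituting and setting equal to 0.00192 kPa^-1 gives a polynomial in X; the root in (0,1) is X = 0.537.

X = 0.537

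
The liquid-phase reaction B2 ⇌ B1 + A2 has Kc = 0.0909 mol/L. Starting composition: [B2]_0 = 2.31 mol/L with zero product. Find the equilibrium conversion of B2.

X = 0.180

Let X = conversion of B2; extent ξ = 2.31·X mol/L.
Concentrations: [B2] = 2.31 − 2.31X; [B1] = 2.31X; [A2] = 2.31X.
Kc = [B1] [A2] / ([B2]).
This equals 0.0909 at X = 0.180 (the root in 0 < X < 1).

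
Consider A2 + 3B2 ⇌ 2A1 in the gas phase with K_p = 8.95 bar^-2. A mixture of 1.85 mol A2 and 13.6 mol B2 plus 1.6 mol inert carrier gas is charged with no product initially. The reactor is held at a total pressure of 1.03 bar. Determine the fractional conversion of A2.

Take 1.85 mol A2 as basis and let X be its fractional conversion, so ξ = 1.85X.
At extent ξ: n_A2 = 1.85 − 1.85X; n_B2 = 13.6 − 5.55X; n_A1 = 3.7X; n_I = 1.6 (inert).
Total moles n_T = 17.1 − 3.7X.
With p_i = (n_i/n_T)P, K_p = p_A1^2 / (p_A2 p_B2^3).
Equating to 8.95 bar^-2 and solving on 0 < X < 1: X = 0.847.

X = 0.847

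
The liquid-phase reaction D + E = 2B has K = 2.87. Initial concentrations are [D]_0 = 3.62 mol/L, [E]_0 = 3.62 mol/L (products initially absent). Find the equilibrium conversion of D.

Let X = conversion of D; extent ξ = 3.62·X mol/L.
Concentrations: [D] = 3.62 − 3.62X; [E] = 3.62 − 3.62X; [B] = 7.24X.
K = [B]^2 / ([D] [E]).
Equating to 2.87: the physical root is X = 0.459.

X = 0.459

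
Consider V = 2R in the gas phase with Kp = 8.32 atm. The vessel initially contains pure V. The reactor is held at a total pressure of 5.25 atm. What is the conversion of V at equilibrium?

Basis: 1 mol V initially; let X = conversion of V. Extent ξ = X.
Moles: n_V = 1 − X; n_R = 2X.
n_T = Σnᵢ = 1 + X.
With p_i = (n_i/n_T)P, Kp = p_R^2 / (p_V).
Equating to 8.32 atm and solving on 0 < X < 1: X = 0.533.

X = 0.533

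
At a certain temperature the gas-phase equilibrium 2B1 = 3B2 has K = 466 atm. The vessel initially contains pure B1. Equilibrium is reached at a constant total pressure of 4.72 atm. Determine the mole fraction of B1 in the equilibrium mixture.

y_B1 = 0.088

Basis: 1 mol B1 initially; let X = conversion of B1. Extent ξ = 0.5X.
At extent ξ: n_B1 = 1 − X; n_B2 = 1.5X.
Total moles n_T = 1 + 0.5X.
y_i = n_i/n_T, p_i = y_i·P. K = p_B2^3 / (p_B1^2).
Setting this equal to 466 atm and taking the physical root (0 < X < 1) gives X = 0.874.
Then n_B1 = 0.126, n_T = 1.44, so y_B1 = 0.088.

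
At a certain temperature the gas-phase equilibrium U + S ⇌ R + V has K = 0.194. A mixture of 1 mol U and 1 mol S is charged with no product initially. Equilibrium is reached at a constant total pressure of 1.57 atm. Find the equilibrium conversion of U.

X = 0.306

Take 1 mol U as basis and let X be its fractional conversion, so ξ = X.
Species balance: n_U = 1 − X; n_S = 1 − X; n_R = X; n_V = X.
Total moles n_T = 2 (Δν = 0, constant).
With p_i = (n_i/n_T)P, K = p_R p_V / (p_U p_S).
This yields a degree-2 equation in X; solving on (0,1), X = 0.306.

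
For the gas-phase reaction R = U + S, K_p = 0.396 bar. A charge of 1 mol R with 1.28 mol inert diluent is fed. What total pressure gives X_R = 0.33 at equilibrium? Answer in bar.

Take 1 mol R as basis and let X be its fractional conversion, so ξ = X.
Species balance: n_R = 1 − X; n_U = X; n_S = X; n_I = 1.28 (inert).
n_T = Σnᵢ = 2.28 + X.
K_p = p_U p_S / (p_R) with p_i = (n_i/n_T)·P.
At X = 0.33: the mole-fraction product g(X) = Π y_i^ν_i = 0.06227. Since K_p = g(X)·P^{1}, P = (K_p/g)^(1/1) = (0.396/0.06227)^(1/1) = 6.36 bar.

P = 6.36 bar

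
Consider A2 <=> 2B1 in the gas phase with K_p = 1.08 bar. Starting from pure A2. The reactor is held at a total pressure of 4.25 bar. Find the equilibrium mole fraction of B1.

y_B1 = 0.393

Take 1 mol A2 as basis and let X be its fractional conversion, so ξ = X.
Species balance: n_A2 = 1 − X; n_B1 = 2X.
n_T = Σnᵢ = 1 + X.
Mole fractions y_i = n_i/n_T; K_p = p_B1^2 / (p_A2) with p_i = y_i·P.
This yields a degree-2 equation in X; solving on (0,1), X = 0.244.
Then n_B1 = 0.489, n_T = 1.24, so y_B1 = 0.393.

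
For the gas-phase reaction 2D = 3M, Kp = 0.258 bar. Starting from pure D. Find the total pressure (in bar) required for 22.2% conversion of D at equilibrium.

P = 4.7 bar

Basis: 1 mol D initially; let X = conversion of D. Extent ξ = 0.5X.
Mole table: n_D = 1 − X; n_M = 1.5X.
n_T = Σnᵢ = 1 + 0.5X.
Kp = p_M^3 / (p_D^2) with p_i = (n_i/n_T)·P.
At X = 0.222: the mole-fraction product g(X) = Π y_i^ν_i = 0.05491. Since Kp = g(X)·P^{1}, P = (Kp/g)^(1/1) = (0.258/0.05491)^(1/1) = 4.7 bar.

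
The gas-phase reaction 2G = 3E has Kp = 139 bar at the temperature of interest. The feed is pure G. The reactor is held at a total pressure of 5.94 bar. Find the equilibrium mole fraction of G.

y_G = 0.159

Let X = conversion of G (basis 1 mol G); extent of reaction ξ = 0.5X.
Moles: n_G = 1 − X; n_E = 1.5X.
Total moles n_T = 1 + 0.5X.
Mole fractions y_i = n_i/n_T; Kp = p_E^3 / (p_G^2) with p_i = y_i·P.
This yields a degree-3 equation in X; solving on (0,1), X = 0.779.
Then n_G = 0.221, n_T = 1.39, so y_G = 0.159.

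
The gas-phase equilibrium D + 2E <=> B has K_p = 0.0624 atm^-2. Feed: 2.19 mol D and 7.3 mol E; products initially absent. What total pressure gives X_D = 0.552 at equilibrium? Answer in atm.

Take 2.19 mol D as basis and let X be its fractional conversion, so ξ = 2.19X.
Species balance: n_D = 2.19 − 2.19X; n_E = 7.3 − 4.38X; n_B = 2.19X.
Summing: n_T = 9.49 − 4.38X.
K_p = p_B / (p_D p_E^2) with p_i = (n_i/n_T)·P.
At X = 0.552: the mole-fraction product g(X) = Π y_i^ν_i = 2.585. Since K_p = g(X)·P^{-2}, P = (g/K_p)^(1/2) = (2.585/0.0624)^(1/2) = 6.44 atm.

P = 6.44 atm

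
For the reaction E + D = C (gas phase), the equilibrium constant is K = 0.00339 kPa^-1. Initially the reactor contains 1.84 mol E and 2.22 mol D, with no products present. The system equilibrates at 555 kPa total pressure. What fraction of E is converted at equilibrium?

X = 0.448

Basis: 1.84 mol E initially; let X = conversion of E. Extent ξ = 1.84X.
Species balance: n_E = 1.84 − 1.84X; n_D = 2.22 − 1.84X; n_C = 1.84X.
n_T = Σnᵢ = 4.06 − 1.84X.
Mole fractions y_i = n_i/n_T; K = p_C / (p_E p_D) with p_i = y_i·P.
Substituting and setting equal to 0.00339 kPa^-1 gives a polynomial in X; the root in (0,1) is X = 0.448.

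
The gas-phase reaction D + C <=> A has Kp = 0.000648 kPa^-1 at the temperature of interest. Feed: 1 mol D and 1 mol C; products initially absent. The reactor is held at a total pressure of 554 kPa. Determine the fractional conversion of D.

X = 0.142

Take 1 mol D as basis and let X be its fractional conversion, so ξ = X.
Species balance: n_D = 1 − X; n_C = 1 − X; n_A = X.
Total moles n_T = 2 − X.
With p_i = (n_i/n_T)P, Kp = p_A / (p_D p_C).
Setting this equal to 0.000648 kPa^-1 and taking the physical root (0 < X < 1) gives X = 0.142.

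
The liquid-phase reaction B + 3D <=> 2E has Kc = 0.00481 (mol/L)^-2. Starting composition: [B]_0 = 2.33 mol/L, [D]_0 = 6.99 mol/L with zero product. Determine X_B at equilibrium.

X = 0.242

Let X = conversion of B; extent ξ = 2.33·X mol/L.
Concentrations: [B] = 2.33 − 2.33X; [D] = 6.99 − 6.99X; [E] = 4.66X.
Kc = [E]^2 / ([B] [D]^3).
This equals 0.00481 at X = 0.242 (the root in 0 < X < 1).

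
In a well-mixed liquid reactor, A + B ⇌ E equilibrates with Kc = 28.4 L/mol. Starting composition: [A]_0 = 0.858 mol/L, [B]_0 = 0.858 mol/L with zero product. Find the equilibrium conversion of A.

Let X = conversion of A; extent ξ = 0.858·X mol/L.
Concentrations: [A] = 0.858 − 0.858X; [B] = 0.858 − 0.858X; [E] = 0.858X.
Kc = [E] / ([A] [B]).
Solving Kc = 28.4 for X ∈ (0,1): X = 0.817.

X = 0.817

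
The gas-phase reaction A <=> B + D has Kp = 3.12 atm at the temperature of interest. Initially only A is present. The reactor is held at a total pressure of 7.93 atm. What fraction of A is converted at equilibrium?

Take 1 mol A as basis and let X be its fractional conversion, so ξ = X.
At extent ξ: n_A = 1 − X; n_B = X; n_D = X.
n_T = Σnᵢ = 1 + X.
y_i = n_i/n_T, p_i = y_i·P. Kp = p_B p_D / (p_A).
Equating to 3.12 atm and solving on 0 < X < 1: X = 0.531.

X = 0.531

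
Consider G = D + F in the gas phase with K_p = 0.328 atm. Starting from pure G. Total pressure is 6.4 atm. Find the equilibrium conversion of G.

Basis: 1 mol G initially; let X = conversion of G. Extent ξ = X.
Species balance: n_G = 1 − X; n_D = X; n_F = X.
Total moles n_T = 1 + X.
y_i = n_i/n_T, p_i = y_i·P. K_p = p_D p_F / (p_G).
Substituting and setting equal to 0.328 atm gives a polynomial in X; the root in (0,1) is X = 0.221.

X = 0.221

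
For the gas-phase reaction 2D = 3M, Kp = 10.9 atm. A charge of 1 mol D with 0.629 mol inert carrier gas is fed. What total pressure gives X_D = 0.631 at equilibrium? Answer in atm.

Take 1 mol D as basis and let X be its fractional conversion, so ξ = 0.5X.
Moles: n_D = 1 − X; n_M = 1.5X; n_I = 0.629 (inert).
Summing: n_T = 1.63 + 0.5X.
Kp = p_M^3 / (p_D^2) with p_i = (n_i/n_T)·P.
At X = 0.631: the mole-fraction product g(X) = Π y_i^ν_i = 3.203. Since Kp = g(X)·P^{1}, P = (Kp/g)^(1/1) = (10.9/3.203)^(1/1) = 3.4 atm.

P = 3.4 atm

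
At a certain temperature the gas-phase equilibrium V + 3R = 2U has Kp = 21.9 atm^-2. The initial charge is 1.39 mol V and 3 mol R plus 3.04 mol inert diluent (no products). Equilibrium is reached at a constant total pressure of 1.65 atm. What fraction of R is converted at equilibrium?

X = 0.632

Take 3 mol R as basis and let X be its fractional conversion, so ξ = X.
At extent ξ: n_V = 1.39 − X; n_R = 3 − 3X; n_U = 2X; n_I = 3.04 (inert).
Summing: n_T = 7.43 − 2X.
With p_i = (n_i/n_T)P, Kp = p_U^2 / (p_V p_R^3).
Setting this equal to 21.9 atm^-2 and taking the physical root (0 < X < 1) gives X = 0.632.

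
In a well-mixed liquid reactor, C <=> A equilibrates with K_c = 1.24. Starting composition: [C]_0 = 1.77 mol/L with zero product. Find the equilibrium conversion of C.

X = 0.554

Let X = conversion of C; extent ξ = 1.77·X mol/L.
Concentrations: [C] = 1.77 − 1.77X; [A] = 1.77X.
K_c = [A] / ([C]).
This equals 1.24 at X = 0.554 (the root in 0 < X < 1).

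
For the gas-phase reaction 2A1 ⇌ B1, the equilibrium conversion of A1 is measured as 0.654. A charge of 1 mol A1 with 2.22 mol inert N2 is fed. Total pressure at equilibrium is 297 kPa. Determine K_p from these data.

Take 1 mol A1 as basis and let X be its fractional conversion, so ξ = 0.5X.
Moles: n_A1 = 1 − X; n_B1 = 0.5X; n_I = 2.22 (inert).
Total moles n_T = 3.22 − 0.5X.
At X = 0.654: n_A1 = 0.346, n_B1 = 0.327, n_T = 2.89.
p_i = (n_i/n_T)·P. K_p = p_B1 / (p_A1^2) = 0.0266 kPa^-1.

K_p = 0.0266 kPa^-1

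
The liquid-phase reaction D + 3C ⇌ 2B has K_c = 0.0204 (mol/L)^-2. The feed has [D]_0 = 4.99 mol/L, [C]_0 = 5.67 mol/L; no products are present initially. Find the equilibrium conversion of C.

X = 0.438

Let X = conversion of C; extent ξ = 5.67X/3 mol/L.
Concentrations: [D] = 4.99 − 1.89X; [C] = 5.67 − 5.67X; [B] = 3.78X.
K_c = [B]^2 / ([D] [C]^3).
Equating to 0.0204 (mol/L)^-2: the physical root is X = 0.438.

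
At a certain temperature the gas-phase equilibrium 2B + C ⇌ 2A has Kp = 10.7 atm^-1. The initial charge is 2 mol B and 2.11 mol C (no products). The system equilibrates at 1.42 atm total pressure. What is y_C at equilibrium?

y_C = 0.411

Take 2 mol B as basis and let X be its fractional conversion, so ξ = X.
Mole table: n_B = 2 − 2X; n_C = 2.11 − X; n_A = 2X.
Summing: n_T = 4.11 − X.
y_i = n_i/n_T, p_i = y_i·P. Kp = p_A^2 / (p_B^2 p_C).
This yields a degree-3 equation in X; solving on (0,1), X = 0.714.
Then n_C = 1.4, n_T = 3.4, so y_C = 0.411.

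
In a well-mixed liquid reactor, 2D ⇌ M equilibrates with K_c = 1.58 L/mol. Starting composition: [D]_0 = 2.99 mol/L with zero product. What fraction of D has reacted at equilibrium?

X = 0.723

Let X = conversion of D; extent ξ = 2.99X/2 mol/L.
Concentrations: [D] = 2.99 − 2.99X; [M] = 1.5X.
K_c = [M] / ([D]^2).
Setting equal to 1.58 and solving for X on (0,1) gives X = 0.723.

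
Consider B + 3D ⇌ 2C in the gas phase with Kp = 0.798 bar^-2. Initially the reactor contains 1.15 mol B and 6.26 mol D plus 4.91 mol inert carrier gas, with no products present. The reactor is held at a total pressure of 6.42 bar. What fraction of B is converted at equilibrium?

Basis: 1.15 mol B initially; let X = conversion of B. Extent ξ = 1.15X.
At extent ξ: n_B = 1.15 − 1.15X; n_D = 6.26 − 3.45X; n_C = 2.3X; n_I = 4.91 (inert).
Summing: n_T = 12.3 − 2.3X.
Mole fractions y_i = n_i/n_T; Kp = p_C^2 / (p_B p_D^3) with p_i = y_i·P.
Setting this equal to 0.798 bar^-2 and taking the physical root (0 < X < 1) gives X = 0.786.

X = 0.786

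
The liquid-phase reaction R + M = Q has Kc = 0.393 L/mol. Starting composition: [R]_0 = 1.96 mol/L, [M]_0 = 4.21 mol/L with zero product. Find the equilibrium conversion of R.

X = 0.552

Let X = conversion of R; extent ξ = 1.96·X mol/L.
Concentrations: [R] = 1.96 − 1.96X; [M] = 4.21 − 1.96X; [Q] = 1.96X.
Kc = [Q] / ([R] [M]).
Setting equal to 0.393 and solving for X on (0,1) gives X = 0.552.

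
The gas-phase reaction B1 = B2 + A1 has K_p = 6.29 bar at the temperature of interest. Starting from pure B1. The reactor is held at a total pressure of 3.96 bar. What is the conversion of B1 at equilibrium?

Let X = conversion of B1 (basis 1 mol B1); extent of reaction ξ = X.
Moles: n_B1 = 1 − X; n_B2 = X; n_A1 = X.
Summing: n_T = 1 + X.
Mole fractions y_i = n_i/n_T; K_p = p_B2 p_A1 / (p_B1) with p_i = y_i·P.
Setting this equal to 6.29 bar and taking the physical root (0 < X < 1) gives X = 0.783.

X = 0.783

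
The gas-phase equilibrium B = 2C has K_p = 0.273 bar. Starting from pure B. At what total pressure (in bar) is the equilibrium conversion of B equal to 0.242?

P = 1.1 bar

Let X = conversion of B (basis 1 mol B); extent of reaction ξ = X.
Moles: n_B = 1 − X; n_C = 2X.
Summing: n_T = 1 + X.
K_p = p_C^2 / (p_B) with p_i = (n_i/n_T)·P.
At X = 0.242: the mole-fraction product g(X) = Π y_i^ν_i = 0.2488. Since K_p = g(X)·P^{1}, P = (K_p/g)^(1/1) = (0.273/0.2488)^(1/1) = 1.1 bar.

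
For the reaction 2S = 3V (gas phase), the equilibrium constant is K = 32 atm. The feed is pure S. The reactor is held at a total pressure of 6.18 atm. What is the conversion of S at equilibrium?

Basis: 1 mol S initially; let X = conversion of S. Extent ξ = 0.5X.
Moles: n_S = 1 − X; n_V = 1.5X.
Total moles n_T = 1 + 0.5X.
Mole fractions y_i = n_i/n_T; K = p_V^3 / (p_S^2) with p_i = y_i·P.
Equating to 32 atm and solving on 0 < X < 1: X = 0.640.

X = 0.640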